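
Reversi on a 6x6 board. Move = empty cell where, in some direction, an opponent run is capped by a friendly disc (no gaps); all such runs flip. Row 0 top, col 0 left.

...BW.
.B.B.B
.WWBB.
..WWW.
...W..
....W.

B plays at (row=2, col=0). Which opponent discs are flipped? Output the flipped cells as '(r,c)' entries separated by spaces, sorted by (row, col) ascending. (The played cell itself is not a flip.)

Dir NW: edge -> no flip
Dir N: first cell '.' (not opp) -> no flip
Dir NE: first cell 'B' (not opp) -> no flip
Dir W: edge -> no flip
Dir E: opp run (2,1) (2,2) capped by B -> flip
Dir SW: edge -> no flip
Dir S: first cell '.' (not opp) -> no flip
Dir SE: first cell '.' (not opp) -> no flip

Answer: (2,1) (2,2)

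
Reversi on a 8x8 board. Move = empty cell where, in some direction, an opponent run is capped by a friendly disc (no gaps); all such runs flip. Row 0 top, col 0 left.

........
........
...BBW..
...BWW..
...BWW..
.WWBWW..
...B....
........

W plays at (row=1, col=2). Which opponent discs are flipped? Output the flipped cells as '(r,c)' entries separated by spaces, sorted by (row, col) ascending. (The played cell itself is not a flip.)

Answer: (2,3)

Derivation:
Dir NW: first cell '.' (not opp) -> no flip
Dir N: first cell '.' (not opp) -> no flip
Dir NE: first cell '.' (not opp) -> no flip
Dir W: first cell '.' (not opp) -> no flip
Dir E: first cell '.' (not opp) -> no flip
Dir SW: first cell '.' (not opp) -> no flip
Dir S: first cell '.' (not opp) -> no flip
Dir SE: opp run (2,3) capped by W -> flip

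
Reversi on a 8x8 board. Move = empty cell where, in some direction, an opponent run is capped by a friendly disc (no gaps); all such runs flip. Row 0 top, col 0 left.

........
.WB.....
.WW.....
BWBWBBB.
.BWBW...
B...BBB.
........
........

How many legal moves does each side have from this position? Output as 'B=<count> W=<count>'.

Answer: B=7 W=12

Derivation:
-- B to move --
(0,0): flips 4 -> legal
(0,1): flips 3 -> legal
(0,2): no bracket -> illegal
(1,0): flips 2 -> legal
(1,3): no bracket -> illegal
(2,0): no bracket -> illegal
(2,3): flips 1 -> legal
(2,4): no bracket -> illegal
(4,0): no bracket -> illegal
(4,5): flips 1 -> legal
(5,1): no bracket -> illegal
(5,2): flips 1 -> legal
(5,3): flips 1 -> legal
B mobility = 7
-- W to move --
(0,1): no bracket -> illegal
(0,2): flips 1 -> legal
(0,3): flips 1 -> legal
(1,3): flips 1 -> legal
(2,0): no bracket -> illegal
(2,3): no bracket -> illegal
(2,4): flips 1 -> legal
(2,5): no bracket -> illegal
(2,6): flips 1 -> legal
(2,7): no bracket -> illegal
(3,7): flips 3 -> legal
(4,0): flips 1 -> legal
(4,5): no bracket -> illegal
(4,6): no bracket -> illegal
(4,7): no bracket -> illegal
(5,1): flips 1 -> legal
(5,2): no bracket -> illegal
(5,3): flips 1 -> legal
(5,7): no bracket -> illegal
(6,0): no bracket -> illegal
(6,1): no bracket -> illegal
(6,3): no bracket -> illegal
(6,4): flips 1 -> legal
(6,5): flips 3 -> legal
(6,6): flips 1 -> legal
(6,7): no bracket -> illegal
W mobility = 12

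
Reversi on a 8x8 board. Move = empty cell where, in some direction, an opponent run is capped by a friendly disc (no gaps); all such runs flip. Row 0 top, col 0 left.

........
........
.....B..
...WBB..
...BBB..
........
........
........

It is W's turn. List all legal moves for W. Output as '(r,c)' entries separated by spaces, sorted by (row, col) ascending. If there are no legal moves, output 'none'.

(1,4): no bracket -> illegal
(1,5): no bracket -> illegal
(1,6): no bracket -> illegal
(2,3): no bracket -> illegal
(2,4): no bracket -> illegal
(2,6): no bracket -> illegal
(3,2): no bracket -> illegal
(3,6): flips 2 -> legal
(4,2): no bracket -> illegal
(4,6): no bracket -> illegal
(5,2): no bracket -> illegal
(5,3): flips 1 -> legal
(5,4): no bracket -> illegal
(5,5): flips 1 -> legal
(5,6): no bracket -> illegal

Answer: (3,6) (5,3) (5,5)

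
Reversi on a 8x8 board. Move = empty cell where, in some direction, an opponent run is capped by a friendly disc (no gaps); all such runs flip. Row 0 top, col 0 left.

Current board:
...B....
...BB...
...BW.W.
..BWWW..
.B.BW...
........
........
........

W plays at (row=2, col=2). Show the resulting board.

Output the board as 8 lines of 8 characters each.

Place W at (2,2); scan 8 dirs for brackets.
Dir NW: first cell '.' (not opp) -> no flip
Dir N: first cell '.' (not opp) -> no flip
Dir NE: opp run (1,3), next='.' -> no flip
Dir W: first cell '.' (not opp) -> no flip
Dir E: opp run (2,3) capped by W -> flip
Dir SW: first cell '.' (not opp) -> no flip
Dir S: opp run (3,2), next='.' -> no flip
Dir SE: first cell 'W' (not opp) -> no flip
All flips: (2,3)

Answer: ...B....
...BB...
..WWW.W.
..BWWW..
.B.BW...
........
........
........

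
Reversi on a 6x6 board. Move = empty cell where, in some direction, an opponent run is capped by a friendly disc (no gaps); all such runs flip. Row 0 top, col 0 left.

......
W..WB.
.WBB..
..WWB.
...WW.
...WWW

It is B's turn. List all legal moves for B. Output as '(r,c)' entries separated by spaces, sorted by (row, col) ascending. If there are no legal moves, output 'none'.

Answer: (0,3) (0,4) (1,2) (2,0) (3,1) (4,1) (4,2) (5,2)

Derivation:
(0,0): no bracket -> illegal
(0,1): no bracket -> illegal
(0,2): no bracket -> illegal
(0,3): flips 1 -> legal
(0,4): flips 1 -> legal
(1,1): no bracket -> illegal
(1,2): flips 1 -> legal
(2,0): flips 1 -> legal
(2,4): no bracket -> illegal
(3,0): no bracket -> illegal
(3,1): flips 2 -> legal
(3,5): no bracket -> illegal
(4,1): flips 1 -> legal
(4,2): flips 1 -> legal
(4,5): no bracket -> illegal
(5,2): flips 1 -> legal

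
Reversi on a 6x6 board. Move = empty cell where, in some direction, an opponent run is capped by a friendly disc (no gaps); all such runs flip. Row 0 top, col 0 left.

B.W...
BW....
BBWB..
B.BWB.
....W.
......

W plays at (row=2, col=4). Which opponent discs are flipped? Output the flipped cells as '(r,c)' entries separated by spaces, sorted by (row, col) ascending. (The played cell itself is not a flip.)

Answer: (2,3) (3,4)

Derivation:
Dir NW: first cell '.' (not opp) -> no flip
Dir N: first cell '.' (not opp) -> no flip
Dir NE: first cell '.' (not opp) -> no flip
Dir W: opp run (2,3) capped by W -> flip
Dir E: first cell '.' (not opp) -> no flip
Dir SW: first cell 'W' (not opp) -> no flip
Dir S: opp run (3,4) capped by W -> flip
Dir SE: first cell '.' (not opp) -> no flip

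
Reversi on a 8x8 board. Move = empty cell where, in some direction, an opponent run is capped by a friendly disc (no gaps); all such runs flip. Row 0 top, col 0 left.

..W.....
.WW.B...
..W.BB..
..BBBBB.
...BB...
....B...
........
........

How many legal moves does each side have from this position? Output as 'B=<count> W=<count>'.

Answer: B=1 W=2

Derivation:
-- B to move --
(0,0): flips 2 -> legal
(0,1): no bracket -> illegal
(0,3): no bracket -> illegal
(1,0): no bracket -> illegal
(1,3): no bracket -> illegal
(2,0): no bracket -> illegal
(2,1): no bracket -> illegal
(2,3): no bracket -> illegal
(3,1): no bracket -> illegal
B mobility = 1
-- W to move --
(0,3): no bracket -> illegal
(0,4): no bracket -> illegal
(0,5): no bracket -> illegal
(1,3): no bracket -> illegal
(1,5): no bracket -> illegal
(1,6): no bracket -> illegal
(2,1): no bracket -> illegal
(2,3): no bracket -> illegal
(2,6): no bracket -> illegal
(2,7): no bracket -> illegal
(3,1): no bracket -> illegal
(3,7): no bracket -> illegal
(4,1): no bracket -> illegal
(4,2): flips 1 -> legal
(4,5): no bracket -> illegal
(4,6): no bracket -> illegal
(4,7): no bracket -> illegal
(5,2): no bracket -> illegal
(5,3): no bracket -> illegal
(5,5): flips 2 -> legal
(6,3): no bracket -> illegal
(6,4): no bracket -> illegal
(6,5): no bracket -> illegal
W mobility = 2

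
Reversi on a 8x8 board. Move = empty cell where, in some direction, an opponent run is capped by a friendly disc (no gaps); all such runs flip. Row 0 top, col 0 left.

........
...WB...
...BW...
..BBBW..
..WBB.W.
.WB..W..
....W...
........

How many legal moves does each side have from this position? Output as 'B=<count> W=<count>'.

Answer: B=10 W=8

Derivation:
-- B to move --
(0,2): no bracket -> illegal
(0,3): flips 1 -> legal
(0,4): no bracket -> illegal
(1,2): flips 1 -> legal
(1,5): flips 1 -> legal
(2,2): no bracket -> illegal
(2,5): flips 1 -> legal
(2,6): flips 1 -> legal
(3,1): no bracket -> illegal
(3,6): flips 1 -> legal
(3,7): no bracket -> illegal
(4,0): no bracket -> illegal
(4,1): flips 1 -> legal
(4,5): no bracket -> illegal
(4,7): no bracket -> illegal
(5,0): flips 1 -> legal
(5,3): no bracket -> illegal
(5,4): no bracket -> illegal
(5,6): no bracket -> illegal
(5,7): no bracket -> illegal
(6,0): flips 2 -> legal
(6,1): no bracket -> illegal
(6,2): no bracket -> illegal
(6,3): no bracket -> illegal
(6,5): no bracket -> illegal
(6,6): flips 1 -> legal
(7,3): no bracket -> illegal
(7,4): no bracket -> illegal
(7,5): no bracket -> illegal
B mobility = 10
-- W to move --
(0,3): no bracket -> illegal
(0,4): flips 1 -> legal
(0,5): no bracket -> illegal
(1,2): no bracket -> illegal
(1,5): flips 1 -> legal
(2,1): no bracket -> illegal
(2,2): flips 4 -> legal
(2,5): no bracket -> illegal
(3,1): flips 3 -> legal
(4,1): no bracket -> illegal
(4,5): flips 2 -> legal
(5,3): flips 5 -> legal
(5,4): flips 2 -> legal
(6,1): no bracket -> illegal
(6,2): flips 1 -> legal
(6,3): no bracket -> illegal
W mobility = 8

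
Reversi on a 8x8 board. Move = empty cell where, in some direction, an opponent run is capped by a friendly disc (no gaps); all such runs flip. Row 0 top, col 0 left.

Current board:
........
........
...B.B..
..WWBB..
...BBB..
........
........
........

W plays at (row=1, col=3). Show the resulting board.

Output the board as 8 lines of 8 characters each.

Place W at (1,3); scan 8 dirs for brackets.
Dir NW: first cell '.' (not opp) -> no flip
Dir N: first cell '.' (not opp) -> no flip
Dir NE: first cell '.' (not opp) -> no flip
Dir W: first cell '.' (not opp) -> no flip
Dir E: first cell '.' (not opp) -> no flip
Dir SW: first cell '.' (not opp) -> no flip
Dir S: opp run (2,3) capped by W -> flip
Dir SE: first cell '.' (not opp) -> no flip
All flips: (2,3)

Answer: ........
...W....
...W.B..
..WWBB..
...BBB..
........
........
........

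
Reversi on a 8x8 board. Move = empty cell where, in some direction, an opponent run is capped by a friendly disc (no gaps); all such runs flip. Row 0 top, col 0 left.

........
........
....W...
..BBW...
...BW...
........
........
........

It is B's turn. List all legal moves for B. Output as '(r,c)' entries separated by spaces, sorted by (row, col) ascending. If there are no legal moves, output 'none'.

(1,3): no bracket -> illegal
(1,4): no bracket -> illegal
(1,5): flips 1 -> legal
(2,3): no bracket -> illegal
(2,5): flips 1 -> legal
(3,5): flips 1 -> legal
(4,5): flips 1 -> legal
(5,3): no bracket -> illegal
(5,4): no bracket -> illegal
(5,5): flips 1 -> legal

Answer: (1,5) (2,5) (3,5) (4,5) (5,5)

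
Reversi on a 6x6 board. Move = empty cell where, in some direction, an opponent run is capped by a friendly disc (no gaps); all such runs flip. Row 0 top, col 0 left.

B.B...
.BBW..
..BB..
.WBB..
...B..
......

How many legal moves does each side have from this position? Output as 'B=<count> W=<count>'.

-- B to move --
(0,3): flips 1 -> legal
(0,4): flips 1 -> legal
(1,4): flips 1 -> legal
(2,0): no bracket -> illegal
(2,1): no bracket -> illegal
(2,4): flips 1 -> legal
(3,0): flips 1 -> legal
(4,0): flips 1 -> legal
(4,1): no bracket -> illegal
(4,2): no bracket -> illegal
B mobility = 6
-- W to move --
(0,1): no bracket -> illegal
(0,3): no bracket -> illegal
(1,0): flips 2 -> legal
(1,4): no bracket -> illegal
(2,0): no bracket -> illegal
(2,1): no bracket -> illegal
(2,4): no bracket -> illegal
(3,4): flips 2 -> legal
(4,1): no bracket -> illegal
(4,2): no bracket -> illegal
(4,4): no bracket -> illegal
(5,2): no bracket -> illegal
(5,3): flips 3 -> legal
(5,4): no bracket -> illegal
W mobility = 3

Answer: B=6 W=3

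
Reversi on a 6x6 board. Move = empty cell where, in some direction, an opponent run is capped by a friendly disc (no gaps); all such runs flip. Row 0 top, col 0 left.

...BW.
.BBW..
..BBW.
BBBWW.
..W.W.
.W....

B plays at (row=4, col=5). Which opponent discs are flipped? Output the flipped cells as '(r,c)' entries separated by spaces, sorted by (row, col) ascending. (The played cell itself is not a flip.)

Dir NW: opp run (3,4) capped by B -> flip
Dir N: first cell '.' (not opp) -> no flip
Dir NE: edge -> no flip
Dir W: opp run (4,4), next='.' -> no flip
Dir E: edge -> no flip
Dir SW: first cell '.' (not opp) -> no flip
Dir S: first cell '.' (not opp) -> no flip
Dir SE: edge -> no flip

Answer: (3,4)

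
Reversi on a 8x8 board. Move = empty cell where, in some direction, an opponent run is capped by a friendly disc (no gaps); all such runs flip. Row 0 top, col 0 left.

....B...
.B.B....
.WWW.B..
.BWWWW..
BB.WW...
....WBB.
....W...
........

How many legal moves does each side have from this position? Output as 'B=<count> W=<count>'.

-- B to move --
(1,0): no bracket -> illegal
(1,2): no bracket -> illegal
(1,4): flips 2 -> legal
(2,0): no bracket -> illegal
(2,4): no bracket -> illegal
(2,6): no bracket -> illegal
(3,0): no bracket -> illegal
(3,6): flips 4 -> legal
(4,2): no bracket -> illegal
(4,5): flips 1 -> legal
(4,6): no bracket -> illegal
(5,2): flips 2 -> legal
(5,3): flips 4 -> legal
(6,3): no bracket -> illegal
(6,5): no bracket -> illegal
(7,3): flips 1 -> legal
(7,4): no bracket -> illegal
(7,5): no bracket -> illegal
B mobility = 6
-- W to move --
(0,0): flips 1 -> legal
(0,1): flips 1 -> legal
(0,2): no bracket -> illegal
(0,3): flips 1 -> legal
(0,5): no bracket -> illegal
(1,0): no bracket -> illegal
(1,2): no bracket -> illegal
(1,4): no bracket -> illegal
(1,5): flips 1 -> legal
(1,6): flips 1 -> legal
(2,0): no bracket -> illegal
(2,4): no bracket -> illegal
(2,6): no bracket -> illegal
(3,0): flips 1 -> legal
(3,6): no bracket -> illegal
(4,2): no bracket -> illegal
(4,5): no bracket -> illegal
(4,6): flips 1 -> legal
(4,7): no bracket -> illegal
(5,0): flips 1 -> legal
(5,1): flips 2 -> legal
(5,2): no bracket -> illegal
(5,7): flips 2 -> legal
(6,5): no bracket -> illegal
(6,6): flips 1 -> legal
(6,7): no bracket -> illegal
W mobility = 11

Answer: B=6 W=11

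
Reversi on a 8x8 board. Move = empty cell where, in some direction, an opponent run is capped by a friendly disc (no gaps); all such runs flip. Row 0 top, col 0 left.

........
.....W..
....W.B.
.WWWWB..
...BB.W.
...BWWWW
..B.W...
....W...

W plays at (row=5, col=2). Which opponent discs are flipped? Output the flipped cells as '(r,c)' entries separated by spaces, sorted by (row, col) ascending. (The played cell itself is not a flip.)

Answer: (4,3) (5,3)

Derivation:
Dir NW: first cell '.' (not opp) -> no flip
Dir N: first cell '.' (not opp) -> no flip
Dir NE: opp run (4,3) capped by W -> flip
Dir W: first cell '.' (not opp) -> no flip
Dir E: opp run (5,3) capped by W -> flip
Dir SW: first cell '.' (not opp) -> no flip
Dir S: opp run (6,2), next='.' -> no flip
Dir SE: first cell '.' (not opp) -> no flip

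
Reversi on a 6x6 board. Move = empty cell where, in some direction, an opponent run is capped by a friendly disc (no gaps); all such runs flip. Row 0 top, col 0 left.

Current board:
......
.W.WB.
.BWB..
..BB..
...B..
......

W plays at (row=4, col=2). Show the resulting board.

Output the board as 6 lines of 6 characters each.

Answer: ......
.W.WB.
.BWB..
..WB..
..WB..
......

Derivation:
Place W at (4,2); scan 8 dirs for brackets.
Dir NW: first cell '.' (not opp) -> no flip
Dir N: opp run (3,2) capped by W -> flip
Dir NE: opp run (3,3), next='.' -> no flip
Dir W: first cell '.' (not opp) -> no flip
Dir E: opp run (4,3), next='.' -> no flip
Dir SW: first cell '.' (not opp) -> no flip
Dir S: first cell '.' (not opp) -> no flip
Dir SE: first cell '.' (not opp) -> no flip
All flips: (3,2)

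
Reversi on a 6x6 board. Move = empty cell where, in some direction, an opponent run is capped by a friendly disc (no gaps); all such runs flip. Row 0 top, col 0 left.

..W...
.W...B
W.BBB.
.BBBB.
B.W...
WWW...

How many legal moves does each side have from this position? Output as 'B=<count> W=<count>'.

Answer: B=2 W=3

Derivation:
-- B to move --
(0,0): flips 1 -> legal
(0,1): no bracket -> illegal
(0,3): no bracket -> illegal
(1,0): no bracket -> illegal
(1,2): no bracket -> illegal
(1,3): no bracket -> illegal
(2,1): no bracket -> illegal
(3,0): no bracket -> illegal
(4,1): no bracket -> illegal
(4,3): no bracket -> illegal
(5,3): flips 1 -> legal
B mobility = 2
-- W to move --
(0,4): no bracket -> illegal
(0,5): no bracket -> illegal
(1,2): flips 2 -> legal
(1,3): no bracket -> illegal
(1,4): no bracket -> illegal
(2,1): no bracket -> illegal
(2,5): no bracket -> illegal
(3,0): flips 1 -> legal
(3,5): no bracket -> illegal
(4,1): no bracket -> illegal
(4,3): no bracket -> illegal
(4,4): flips 2 -> legal
(4,5): no bracket -> illegal
W mobility = 3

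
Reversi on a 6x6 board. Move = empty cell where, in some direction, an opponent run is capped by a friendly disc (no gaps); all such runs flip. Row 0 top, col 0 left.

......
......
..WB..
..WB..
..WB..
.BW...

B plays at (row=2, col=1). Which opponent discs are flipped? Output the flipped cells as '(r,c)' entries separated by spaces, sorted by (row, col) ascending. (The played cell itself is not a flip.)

Answer: (2,2) (3,2)

Derivation:
Dir NW: first cell '.' (not opp) -> no flip
Dir N: first cell '.' (not opp) -> no flip
Dir NE: first cell '.' (not opp) -> no flip
Dir W: first cell '.' (not opp) -> no flip
Dir E: opp run (2,2) capped by B -> flip
Dir SW: first cell '.' (not opp) -> no flip
Dir S: first cell '.' (not opp) -> no flip
Dir SE: opp run (3,2) capped by B -> flip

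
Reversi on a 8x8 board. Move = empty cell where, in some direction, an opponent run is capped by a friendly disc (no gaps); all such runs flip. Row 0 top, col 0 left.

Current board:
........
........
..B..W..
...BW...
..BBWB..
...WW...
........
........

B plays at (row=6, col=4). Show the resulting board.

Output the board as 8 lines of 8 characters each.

Answer: ........
........
..B..W..
...BW...
..BBWB..
...BW...
....B...
........

Derivation:
Place B at (6,4); scan 8 dirs for brackets.
Dir NW: opp run (5,3) capped by B -> flip
Dir N: opp run (5,4) (4,4) (3,4), next='.' -> no flip
Dir NE: first cell '.' (not opp) -> no flip
Dir W: first cell '.' (not opp) -> no flip
Dir E: first cell '.' (not opp) -> no flip
Dir SW: first cell '.' (not opp) -> no flip
Dir S: first cell '.' (not opp) -> no flip
Dir SE: first cell '.' (not opp) -> no flip
All flips: (5,3)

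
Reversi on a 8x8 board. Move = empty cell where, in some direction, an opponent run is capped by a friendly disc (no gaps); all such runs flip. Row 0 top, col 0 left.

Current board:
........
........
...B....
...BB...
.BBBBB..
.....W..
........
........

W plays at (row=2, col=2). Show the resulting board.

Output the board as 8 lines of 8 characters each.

Place W at (2,2); scan 8 dirs for brackets.
Dir NW: first cell '.' (not opp) -> no flip
Dir N: first cell '.' (not opp) -> no flip
Dir NE: first cell '.' (not opp) -> no flip
Dir W: first cell '.' (not opp) -> no flip
Dir E: opp run (2,3), next='.' -> no flip
Dir SW: first cell '.' (not opp) -> no flip
Dir S: first cell '.' (not opp) -> no flip
Dir SE: opp run (3,3) (4,4) capped by W -> flip
All flips: (3,3) (4,4)

Answer: ........
........
..WB....
...WB...
.BBBWB..
.....W..
........
........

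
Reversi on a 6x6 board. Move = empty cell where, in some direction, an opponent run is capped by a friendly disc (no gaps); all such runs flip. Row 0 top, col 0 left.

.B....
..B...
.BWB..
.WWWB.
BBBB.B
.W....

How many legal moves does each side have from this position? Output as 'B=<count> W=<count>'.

-- B to move --
(1,1): no bracket -> illegal
(1,3): flips 2 -> legal
(2,0): flips 1 -> legal
(2,4): flips 1 -> legal
(3,0): flips 3 -> legal
(4,4): no bracket -> illegal
(5,0): no bracket -> illegal
(5,2): no bracket -> illegal
B mobility = 4
-- W to move --
(0,0): no bracket -> illegal
(0,2): flips 1 -> legal
(0,3): no bracket -> illegal
(1,0): flips 1 -> legal
(1,1): flips 1 -> legal
(1,3): flips 1 -> legal
(1,4): flips 1 -> legal
(2,0): flips 1 -> legal
(2,4): flips 1 -> legal
(2,5): no bracket -> illegal
(3,0): no bracket -> illegal
(3,5): flips 1 -> legal
(4,4): no bracket -> illegal
(5,0): flips 1 -> legal
(5,2): flips 1 -> legal
(5,3): flips 2 -> legal
(5,4): flips 1 -> legal
(5,5): no bracket -> illegal
W mobility = 12

Answer: B=4 W=12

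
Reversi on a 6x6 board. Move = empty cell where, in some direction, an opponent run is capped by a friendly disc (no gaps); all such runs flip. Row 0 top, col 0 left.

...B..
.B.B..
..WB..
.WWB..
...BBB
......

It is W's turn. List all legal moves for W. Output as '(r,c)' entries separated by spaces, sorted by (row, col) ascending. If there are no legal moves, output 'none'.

Answer: (0,0) (0,4) (1,4) (2,4) (3,4) (5,4) (5,5)

Derivation:
(0,0): flips 1 -> legal
(0,1): no bracket -> illegal
(0,2): no bracket -> illegal
(0,4): flips 1 -> legal
(1,0): no bracket -> illegal
(1,2): no bracket -> illegal
(1,4): flips 1 -> legal
(2,0): no bracket -> illegal
(2,1): no bracket -> illegal
(2,4): flips 1 -> legal
(3,4): flips 1 -> legal
(3,5): no bracket -> illegal
(4,2): no bracket -> illegal
(5,2): no bracket -> illegal
(5,3): no bracket -> illegal
(5,4): flips 1 -> legal
(5,5): flips 2 -> legal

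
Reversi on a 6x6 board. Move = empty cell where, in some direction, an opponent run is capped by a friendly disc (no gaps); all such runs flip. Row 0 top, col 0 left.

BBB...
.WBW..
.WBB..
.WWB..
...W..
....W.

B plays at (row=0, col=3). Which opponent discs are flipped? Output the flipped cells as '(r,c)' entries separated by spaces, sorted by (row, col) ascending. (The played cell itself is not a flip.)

Dir NW: edge -> no flip
Dir N: edge -> no flip
Dir NE: edge -> no flip
Dir W: first cell 'B' (not opp) -> no flip
Dir E: first cell '.' (not opp) -> no flip
Dir SW: first cell 'B' (not opp) -> no flip
Dir S: opp run (1,3) capped by B -> flip
Dir SE: first cell '.' (not opp) -> no flip

Answer: (1,3)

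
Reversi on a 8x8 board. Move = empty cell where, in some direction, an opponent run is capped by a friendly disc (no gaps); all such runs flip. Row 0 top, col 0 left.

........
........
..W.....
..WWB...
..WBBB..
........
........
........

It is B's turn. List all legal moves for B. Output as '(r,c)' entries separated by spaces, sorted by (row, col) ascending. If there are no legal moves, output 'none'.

Answer: (1,1) (2,1) (2,3) (3,1) (4,1)

Derivation:
(1,1): flips 2 -> legal
(1,2): no bracket -> illegal
(1,3): no bracket -> illegal
(2,1): flips 1 -> legal
(2,3): flips 1 -> legal
(2,4): no bracket -> illegal
(3,1): flips 2 -> legal
(4,1): flips 1 -> legal
(5,1): no bracket -> illegal
(5,2): no bracket -> illegal
(5,3): no bracket -> illegal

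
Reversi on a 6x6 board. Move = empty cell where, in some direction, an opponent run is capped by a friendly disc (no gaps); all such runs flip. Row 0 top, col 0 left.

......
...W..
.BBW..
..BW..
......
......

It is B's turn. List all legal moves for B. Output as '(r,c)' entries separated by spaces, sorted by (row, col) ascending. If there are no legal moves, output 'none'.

(0,2): no bracket -> illegal
(0,3): no bracket -> illegal
(0,4): flips 1 -> legal
(1,2): no bracket -> illegal
(1,4): flips 1 -> legal
(2,4): flips 1 -> legal
(3,4): flips 1 -> legal
(4,2): no bracket -> illegal
(4,3): no bracket -> illegal
(4,4): flips 1 -> legal

Answer: (0,4) (1,4) (2,4) (3,4) (4,4)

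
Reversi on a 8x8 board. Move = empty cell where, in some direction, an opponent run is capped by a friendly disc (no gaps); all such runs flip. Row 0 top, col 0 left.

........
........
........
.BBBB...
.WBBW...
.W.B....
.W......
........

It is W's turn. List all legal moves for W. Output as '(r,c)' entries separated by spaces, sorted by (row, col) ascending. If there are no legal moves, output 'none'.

Answer: (2,1) (2,2) (2,3) (2,4) (6,2)

Derivation:
(2,0): no bracket -> illegal
(2,1): flips 1 -> legal
(2,2): flips 1 -> legal
(2,3): flips 1 -> legal
(2,4): flips 3 -> legal
(2,5): no bracket -> illegal
(3,0): no bracket -> illegal
(3,5): no bracket -> illegal
(4,0): no bracket -> illegal
(4,5): no bracket -> illegal
(5,2): no bracket -> illegal
(5,4): no bracket -> illegal
(6,2): flips 1 -> legal
(6,3): no bracket -> illegal
(6,4): no bracket -> illegal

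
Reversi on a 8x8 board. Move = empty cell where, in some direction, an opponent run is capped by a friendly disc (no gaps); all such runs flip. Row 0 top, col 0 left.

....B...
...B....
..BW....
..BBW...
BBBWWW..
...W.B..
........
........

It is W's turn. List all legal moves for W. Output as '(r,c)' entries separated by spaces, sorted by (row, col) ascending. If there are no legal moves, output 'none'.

(0,2): no bracket -> illegal
(0,3): flips 1 -> legal
(0,5): no bracket -> illegal
(1,1): flips 2 -> legal
(1,2): no bracket -> illegal
(1,4): no bracket -> illegal
(1,5): no bracket -> illegal
(2,1): flips 2 -> legal
(2,4): no bracket -> illegal
(3,0): no bracket -> illegal
(3,1): flips 3 -> legal
(4,6): no bracket -> illegal
(5,0): flips 2 -> legal
(5,1): no bracket -> illegal
(5,2): no bracket -> illegal
(5,4): no bracket -> illegal
(5,6): no bracket -> illegal
(6,4): no bracket -> illegal
(6,5): flips 1 -> legal
(6,6): flips 1 -> legal

Answer: (0,3) (1,1) (2,1) (3,1) (5,0) (6,5) (6,6)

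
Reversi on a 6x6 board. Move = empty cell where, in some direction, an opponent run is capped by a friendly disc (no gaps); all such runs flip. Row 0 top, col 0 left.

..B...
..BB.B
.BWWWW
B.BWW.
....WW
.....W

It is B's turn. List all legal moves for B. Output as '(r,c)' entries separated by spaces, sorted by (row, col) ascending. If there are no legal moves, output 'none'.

Answer: (1,4) (3,1) (3,5) (4,2) (4,3)

Derivation:
(1,1): no bracket -> illegal
(1,4): flips 1 -> legal
(3,1): flips 1 -> legal
(3,5): flips 4 -> legal
(4,2): flips 2 -> legal
(4,3): flips 2 -> legal
(5,3): no bracket -> illegal
(5,4): no bracket -> illegal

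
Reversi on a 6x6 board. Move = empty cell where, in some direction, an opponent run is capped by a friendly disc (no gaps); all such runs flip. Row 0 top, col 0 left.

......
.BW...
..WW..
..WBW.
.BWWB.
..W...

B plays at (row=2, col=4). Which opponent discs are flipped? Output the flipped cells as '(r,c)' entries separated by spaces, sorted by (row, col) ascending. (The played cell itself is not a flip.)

Answer: (3,4)

Derivation:
Dir NW: first cell '.' (not opp) -> no flip
Dir N: first cell '.' (not opp) -> no flip
Dir NE: first cell '.' (not opp) -> no flip
Dir W: opp run (2,3) (2,2), next='.' -> no flip
Dir E: first cell '.' (not opp) -> no flip
Dir SW: first cell 'B' (not opp) -> no flip
Dir S: opp run (3,4) capped by B -> flip
Dir SE: first cell '.' (not opp) -> no flip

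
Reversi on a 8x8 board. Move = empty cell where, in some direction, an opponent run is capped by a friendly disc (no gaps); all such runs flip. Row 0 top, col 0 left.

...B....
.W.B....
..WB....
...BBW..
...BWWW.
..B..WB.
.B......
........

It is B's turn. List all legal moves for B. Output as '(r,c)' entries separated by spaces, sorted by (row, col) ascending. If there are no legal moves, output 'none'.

Answer: (0,0) (2,1) (3,1) (3,6) (4,7) (5,4) (6,6)

Derivation:
(0,0): flips 2 -> legal
(0,1): no bracket -> illegal
(0,2): no bracket -> illegal
(1,0): no bracket -> illegal
(1,2): no bracket -> illegal
(2,0): no bracket -> illegal
(2,1): flips 1 -> legal
(2,4): no bracket -> illegal
(2,5): no bracket -> illegal
(2,6): no bracket -> illegal
(3,1): flips 1 -> legal
(3,2): no bracket -> illegal
(3,6): flips 2 -> legal
(3,7): no bracket -> illegal
(4,7): flips 3 -> legal
(5,3): no bracket -> illegal
(5,4): flips 2 -> legal
(5,7): no bracket -> illegal
(6,4): no bracket -> illegal
(6,5): no bracket -> illegal
(6,6): flips 2 -> legal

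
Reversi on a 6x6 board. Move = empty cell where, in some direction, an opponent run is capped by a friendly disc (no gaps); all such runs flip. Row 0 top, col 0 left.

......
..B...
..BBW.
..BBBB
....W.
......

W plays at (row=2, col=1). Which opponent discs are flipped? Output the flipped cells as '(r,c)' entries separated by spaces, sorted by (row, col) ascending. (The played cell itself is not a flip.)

Dir NW: first cell '.' (not opp) -> no flip
Dir N: first cell '.' (not opp) -> no flip
Dir NE: opp run (1,2), next='.' -> no flip
Dir W: first cell '.' (not opp) -> no flip
Dir E: opp run (2,2) (2,3) capped by W -> flip
Dir SW: first cell '.' (not opp) -> no flip
Dir S: first cell '.' (not opp) -> no flip
Dir SE: opp run (3,2), next='.' -> no flip

Answer: (2,2) (2,3)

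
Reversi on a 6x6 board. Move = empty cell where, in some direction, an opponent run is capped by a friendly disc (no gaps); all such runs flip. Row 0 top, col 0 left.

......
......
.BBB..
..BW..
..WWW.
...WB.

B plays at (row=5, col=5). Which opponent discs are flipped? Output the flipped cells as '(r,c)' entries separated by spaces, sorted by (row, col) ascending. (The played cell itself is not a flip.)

Dir NW: opp run (4,4) (3,3) capped by B -> flip
Dir N: first cell '.' (not opp) -> no flip
Dir NE: edge -> no flip
Dir W: first cell 'B' (not opp) -> no flip
Dir E: edge -> no flip
Dir SW: edge -> no flip
Dir S: edge -> no flip
Dir SE: edge -> no flip

Answer: (3,3) (4,4)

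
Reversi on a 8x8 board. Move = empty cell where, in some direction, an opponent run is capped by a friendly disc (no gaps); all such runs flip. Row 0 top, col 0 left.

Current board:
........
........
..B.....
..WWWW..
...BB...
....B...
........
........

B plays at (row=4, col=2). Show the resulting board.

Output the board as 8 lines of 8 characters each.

Place B at (4,2); scan 8 dirs for brackets.
Dir NW: first cell '.' (not opp) -> no flip
Dir N: opp run (3,2) capped by B -> flip
Dir NE: opp run (3,3), next='.' -> no flip
Dir W: first cell '.' (not opp) -> no flip
Dir E: first cell 'B' (not opp) -> no flip
Dir SW: first cell '.' (not opp) -> no flip
Dir S: first cell '.' (not opp) -> no flip
Dir SE: first cell '.' (not opp) -> no flip
All flips: (3,2)

Answer: ........
........
..B.....
..BWWW..
..BBB...
....B...
........
........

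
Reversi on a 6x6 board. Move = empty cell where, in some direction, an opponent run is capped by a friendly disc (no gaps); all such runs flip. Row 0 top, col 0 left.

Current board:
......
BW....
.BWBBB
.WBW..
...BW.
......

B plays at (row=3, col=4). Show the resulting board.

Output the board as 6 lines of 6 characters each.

Place B at (3,4); scan 8 dirs for brackets.
Dir NW: first cell 'B' (not opp) -> no flip
Dir N: first cell 'B' (not opp) -> no flip
Dir NE: first cell 'B' (not opp) -> no flip
Dir W: opp run (3,3) capped by B -> flip
Dir E: first cell '.' (not opp) -> no flip
Dir SW: first cell 'B' (not opp) -> no flip
Dir S: opp run (4,4), next='.' -> no flip
Dir SE: first cell '.' (not opp) -> no flip
All flips: (3,3)

Answer: ......
BW....
.BWBBB
.WBBB.
...BW.
......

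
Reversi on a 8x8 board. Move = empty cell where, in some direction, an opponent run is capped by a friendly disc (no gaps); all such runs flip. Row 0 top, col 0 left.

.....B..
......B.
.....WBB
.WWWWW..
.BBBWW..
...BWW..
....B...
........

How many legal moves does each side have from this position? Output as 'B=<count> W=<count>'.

-- B to move --
(1,4): no bracket -> illegal
(1,5): no bracket -> illegal
(2,0): flips 1 -> legal
(2,1): flips 2 -> legal
(2,2): flips 1 -> legal
(2,3): flips 2 -> legal
(2,4): flips 5 -> legal
(3,0): no bracket -> illegal
(3,6): no bracket -> illegal
(4,0): no bracket -> illegal
(4,6): flips 3 -> legal
(5,6): flips 2 -> legal
(6,3): no bracket -> illegal
(6,5): flips 1 -> legal
(6,6): no bracket -> illegal
B mobility = 8
-- W to move --
(0,4): no bracket -> illegal
(0,6): no bracket -> illegal
(0,7): flips 1 -> legal
(1,4): no bracket -> illegal
(1,5): no bracket -> illegal
(1,7): flips 1 -> legal
(3,0): no bracket -> illegal
(3,6): no bracket -> illegal
(3,7): no bracket -> illegal
(4,0): flips 3 -> legal
(5,0): flips 1 -> legal
(5,1): flips 2 -> legal
(5,2): flips 3 -> legal
(6,2): flips 1 -> legal
(6,3): flips 2 -> legal
(6,5): no bracket -> illegal
(7,3): flips 1 -> legal
(7,4): flips 1 -> legal
(7,5): flips 3 -> legal
W mobility = 11

Answer: B=8 W=11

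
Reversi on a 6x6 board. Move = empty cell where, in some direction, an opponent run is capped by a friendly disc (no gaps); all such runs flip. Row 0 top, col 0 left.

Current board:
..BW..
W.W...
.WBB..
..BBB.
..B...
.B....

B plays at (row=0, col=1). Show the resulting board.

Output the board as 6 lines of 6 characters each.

Answer: .BBW..
W.B...
.WBB..
..BBB.
..B...
.B....

Derivation:
Place B at (0,1); scan 8 dirs for brackets.
Dir NW: edge -> no flip
Dir N: edge -> no flip
Dir NE: edge -> no flip
Dir W: first cell '.' (not opp) -> no flip
Dir E: first cell 'B' (not opp) -> no flip
Dir SW: opp run (1,0), next=edge -> no flip
Dir S: first cell '.' (not opp) -> no flip
Dir SE: opp run (1,2) capped by B -> flip
All flips: (1,2)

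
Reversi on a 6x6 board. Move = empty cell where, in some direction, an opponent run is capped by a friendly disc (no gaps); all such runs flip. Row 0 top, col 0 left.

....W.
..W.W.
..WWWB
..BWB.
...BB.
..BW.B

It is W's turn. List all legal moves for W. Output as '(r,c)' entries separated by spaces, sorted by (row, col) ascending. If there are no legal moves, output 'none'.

(1,5): no bracket -> illegal
(2,1): no bracket -> illegal
(3,1): flips 1 -> legal
(3,5): flips 2 -> legal
(4,1): flips 1 -> legal
(4,2): flips 1 -> legal
(4,5): flips 1 -> legal
(5,1): flips 1 -> legal
(5,4): flips 2 -> legal

Answer: (3,1) (3,5) (4,1) (4,2) (4,5) (5,1) (5,4)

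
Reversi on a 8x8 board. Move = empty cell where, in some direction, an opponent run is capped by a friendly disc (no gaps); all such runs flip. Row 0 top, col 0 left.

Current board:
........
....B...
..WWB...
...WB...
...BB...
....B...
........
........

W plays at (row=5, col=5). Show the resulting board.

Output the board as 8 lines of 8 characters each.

Answer: ........
....B...
..WWB...
...WB...
...BW...
....BW..
........
........

Derivation:
Place W at (5,5); scan 8 dirs for brackets.
Dir NW: opp run (4,4) capped by W -> flip
Dir N: first cell '.' (not opp) -> no flip
Dir NE: first cell '.' (not opp) -> no flip
Dir W: opp run (5,4), next='.' -> no flip
Dir E: first cell '.' (not opp) -> no flip
Dir SW: first cell '.' (not opp) -> no flip
Dir S: first cell '.' (not opp) -> no flip
Dir SE: first cell '.' (not opp) -> no flip
All flips: (4,4)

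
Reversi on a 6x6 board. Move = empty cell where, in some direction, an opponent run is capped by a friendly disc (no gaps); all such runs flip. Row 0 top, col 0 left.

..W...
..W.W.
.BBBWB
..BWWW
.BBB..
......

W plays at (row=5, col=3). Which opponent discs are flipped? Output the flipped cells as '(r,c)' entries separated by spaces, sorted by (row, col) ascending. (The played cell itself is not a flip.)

Dir NW: opp run (4,2), next='.' -> no flip
Dir N: opp run (4,3) capped by W -> flip
Dir NE: first cell '.' (not opp) -> no flip
Dir W: first cell '.' (not opp) -> no flip
Dir E: first cell '.' (not opp) -> no flip
Dir SW: edge -> no flip
Dir S: edge -> no flip
Dir SE: edge -> no flip

Answer: (4,3)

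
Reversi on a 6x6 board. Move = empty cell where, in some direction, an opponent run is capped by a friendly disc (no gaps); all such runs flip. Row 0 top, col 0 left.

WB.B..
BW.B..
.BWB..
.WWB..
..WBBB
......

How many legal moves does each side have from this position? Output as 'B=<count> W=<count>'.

Answer: B=5 W=8

Derivation:
-- B to move --
(0,2): no bracket -> illegal
(1,2): flips 1 -> legal
(2,0): no bracket -> illegal
(3,0): flips 2 -> legal
(4,0): flips 2 -> legal
(4,1): flips 3 -> legal
(5,1): flips 1 -> legal
(5,2): no bracket -> illegal
(5,3): no bracket -> illegal
B mobility = 5
-- W to move --
(0,2): flips 1 -> legal
(0,4): flips 1 -> legal
(1,2): no bracket -> illegal
(1,4): flips 1 -> legal
(2,0): flips 2 -> legal
(2,4): flips 2 -> legal
(3,0): no bracket -> illegal
(3,4): flips 1 -> legal
(3,5): no bracket -> illegal
(5,2): no bracket -> illegal
(5,3): no bracket -> illegal
(5,4): flips 1 -> legal
(5,5): flips 2 -> legal
W mobility = 8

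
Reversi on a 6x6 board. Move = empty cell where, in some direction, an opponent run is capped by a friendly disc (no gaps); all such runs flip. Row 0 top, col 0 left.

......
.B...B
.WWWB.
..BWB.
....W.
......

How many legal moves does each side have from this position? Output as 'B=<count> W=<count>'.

-- B to move --
(1,0): flips 1 -> legal
(1,2): flips 2 -> legal
(1,3): no bracket -> illegal
(1,4): flips 1 -> legal
(2,0): flips 3 -> legal
(3,0): no bracket -> illegal
(3,1): flips 1 -> legal
(3,5): no bracket -> illegal
(4,2): flips 1 -> legal
(4,3): no bracket -> illegal
(4,5): no bracket -> illegal
(5,3): no bracket -> illegal
(5,4): flips 1 -> legal
(5,5): flips 3 -> legal
B mobility = 8
-- W to move --
(0,0): flips 1 -> legal
(0,1): flips 1 -> legal
(0,2): no bracket -> illegal
(0,4): no bracket -> illegal
(0,5): no bracket -> illegal
(1,0): no bracket -> illegal
(1,2): no bracket -> illegal
(1,3): no bracket -> illegal
(1,4): flips 2 -> legal
(2,0): no bracket -> illegal
(2,5): flips 1 -> legal
(3,1): flips 1 -> legal
(3,5): flips 1 -> legal
(4,1): flips 1 -> legal
(4,2): flips 1 -> legal
(4,3): flips 1 -> legal
(4,5): flips 1 -> legal
W mobility = 10

Answer: B=8 W=10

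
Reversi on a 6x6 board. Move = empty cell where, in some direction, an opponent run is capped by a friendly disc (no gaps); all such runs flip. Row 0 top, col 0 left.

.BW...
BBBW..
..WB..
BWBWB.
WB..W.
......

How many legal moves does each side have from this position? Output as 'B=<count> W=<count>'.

Answer: B=7 W=6

Derivation:
-- B to move --
(0,3): flips 2 -> legal
(0,4): no bracket -> illegal
(1,4): flips 1 -> legal
(2,0): no bracket -> illegal
(2,1): flips 2 -> legal
(2,4): no bracket -> illegal
(3,5): no bracket -> illegal
(4,2): no bracket -> illegal
(4,3): flips 1 -> legal
(4,5): no bracket -> illegal
(5,0): flips 1 -> legal
(5,1): no bracket -> illegal
(5,3): no bracket -> illegal
(5,4): flips 1 -> legal
(5,5): flips 3 -> legal
B mobility = 7
-- W to move --
(0,0): flips 2 -> legal
(0,3): no bracket -> illegal
(1,4): no bracket -> illegal
(2,0): flips 2 -> legal
(2,1): no bracket -> illegal
(2,4): flips 2 -> legal
(2,5): no bracket -> illegal
(3,5): flips 1 -> legal
(4,2): flips 2 -> legal
(4,3): no bracket -> illegal
(4,5): no bracket -> illegal
(5,0): no bracket -> illegal
(5,1): flips 1 -> legal
(5,2): no bracket -> illegal
W mobility = 6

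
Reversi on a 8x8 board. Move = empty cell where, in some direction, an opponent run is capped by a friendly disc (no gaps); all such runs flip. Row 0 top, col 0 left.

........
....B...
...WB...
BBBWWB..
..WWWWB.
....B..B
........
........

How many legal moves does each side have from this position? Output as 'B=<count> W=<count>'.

-- B to move --
(1,2): no bracket -> illegal
(1,3): no bracket -> illegal
(2,2): flips 1 -> legal
(2,5): no bracket -> illegal
(3,6): flips 1 -> legal
(4,1): flips 4 -> legal
(5,1): flips 2 -> legal
(5,2): flips 1 -> legal
(5,3): flips 2 -> legal
(5,5): flips 1 -> legal
(5,6): no bracket -> illegal
B mobility = 7
-- W to move --
(0,3): no bracket -> illegal
(0,4): flips 2 -> legal
(0,5): flips 1 -> legal
(1,3): no bracket -> illegal
(1,5): flips 1 -> legal
(2,0): flips 1 -> legal
(2,1): flips 1 -> legal
(2,2): flips 1 -> legal
(2,5): flips 2 -> legal
(2,6): flips 1 -> legal
(3,6): flips 1 -> legal
(3,7): no bracket -> illegal
(4,0): no bracket -> illegal
(4,1): flips 1 -> legal
(4,7): flips 1 -> legal
(5,3): no bracket -> illegal
(5,5): no bracket -> illegal
(5,6): no bracket -> illegal
(6,3): flips 1 -> legal
(6,4): flips 1 -> legal
(6,5): flips 1 -> legal
(6,6): no bracket -> illegal
(6,7): no bracket -> illegal
W mobility = 14

Answer: B=7 W=14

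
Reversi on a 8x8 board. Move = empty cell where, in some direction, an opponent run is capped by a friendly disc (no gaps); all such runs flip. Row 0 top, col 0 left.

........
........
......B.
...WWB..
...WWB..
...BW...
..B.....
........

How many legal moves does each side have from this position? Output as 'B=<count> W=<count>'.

-- B to move --
(2,2): no bracket -> illegal
(2,3): flips 3 -> legal
(2,4): no bracket -> illegal
(2,5): no bracket -> illegal
(3,2): flips 2 -> legal
(4,2): flips 2 -> legal
(5,2): no bracket -> illegal
(5,5): flips 1 -> legal
(6,3): flips 1 -> legal
(6,4): no bracket -> illegal
(6,5): no bracket -> illegal
B mobility = 5
-- W to move --
(1,5): no bracket -> illegal
(1,6): no bracket -> illegal
(1,7): flips 2 -> legal
(2,4): no bracket -> illegal
(2,5): no bracket -> illegal
(2,7): no bracket -> illegal
(3,6): flips 2 -> legal
(3,7): no bracket -> illegal
(4,2): no bracket -> illegal
(4,6): flips 1 -> legal
(5,1): no bracket -> illegal
(5,2): flips 1 -> legal
(5,5): no bracket -> illegal
(5,6): flips 1 -> legal
(6,1): no bracket -> illegal
(6,3): flips 1 -> legal
(6,4): no bracket -> illegal
(7,1): flips 2 -> legal
(7,2): no bracket -> illegal
(7,3): no bracket -> illegal
W mobility = 7

Answer: B=5 W=7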